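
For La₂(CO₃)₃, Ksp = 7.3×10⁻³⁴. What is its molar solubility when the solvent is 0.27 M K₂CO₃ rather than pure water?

9.6×10⁻¹⁷ M

La₂(CO₃)₃(s) ⇌ 2 La³⁺(aq) + 3 CO₃²⁻(aq)
CO₃²⁻ is already present at 0.27 M. If s mol/L of La₂(CO₃)₃ dissolves, [La³⁺] = 2s while [CO₃²⁻] ≈ 0.27 M.
Ksp = [La³⁺]^2[CO₃²⁻]^3 = (2s)^2(0.27)^3
(2s)^2 = 7.3×10⁻³⁴ / (0.27)^3 = 3.7×10⁻³²
s = 9.6×10⁻¹⁷ M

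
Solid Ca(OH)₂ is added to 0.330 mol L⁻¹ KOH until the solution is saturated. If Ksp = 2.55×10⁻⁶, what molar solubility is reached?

2.34×10⁻⁵ M

Ca(OH)₂(s) ⇌ Ca²⁺(aq) + 2 OH⁻(aq)
With OH⁻ already at 0.330 mol L⁻¹ and s small, take [OH⁻] ≈ 0.330 mol L⁻¹ and [Ca²⁺] = s.
Ksp = [Ca²⁺][OH⁻]^2 = s(0.330)^2
s = 2.55×10⁻⁶ / (0.330)^2 = 2.34×10⁻⁵
s = 2.34×10⁻⁵ mol L⁻¹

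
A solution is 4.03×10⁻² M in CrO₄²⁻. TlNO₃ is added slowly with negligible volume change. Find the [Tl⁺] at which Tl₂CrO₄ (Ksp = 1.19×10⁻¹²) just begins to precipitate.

5.43×10⁻⁶ M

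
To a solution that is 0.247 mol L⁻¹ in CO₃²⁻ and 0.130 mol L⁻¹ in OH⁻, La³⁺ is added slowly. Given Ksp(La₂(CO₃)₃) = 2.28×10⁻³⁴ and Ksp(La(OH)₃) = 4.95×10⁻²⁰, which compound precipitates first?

La(OH)₃

Each salt precipitates once Q = Ksp for that salt.
For La₂(CO₃)₃: [La³⁺] = (Ksp/[CO₃²⁻]^3)^(1/2) = 1.23×10⁻¹⁶ mol L⁻¹
For La(OH)₃: [La³⁺] = (Ksp/[OH⁻]^3) = 2.25×10⁻¹⁷ mol L⁻¹
La(OH)₃ requires the lower [La³⁺], so it precipitates first.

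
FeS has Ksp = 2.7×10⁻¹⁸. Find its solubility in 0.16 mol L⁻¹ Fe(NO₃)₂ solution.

FeS(s) ⇌ Fe²⁺(aq) + S²⁻(aq)
The solution already contains Fe²⁺ at 0.16 mol L⁻¹. Let s be the molar solubility of FeS.
[Fe²⁺] ≈ 0.16 mol L⁻¹ (common ion dominates); [S²⁻] = s.
Ksp = [Fe²⁺][S²⁻] = (0.16)s
s = 2.7×10⁻¹⁸ / (0.16) = 1.7×10⁻¹⁷
s = 1.7×10⁻¹⁷ mol L⁻¹

1.7×10⁻¹⁷ M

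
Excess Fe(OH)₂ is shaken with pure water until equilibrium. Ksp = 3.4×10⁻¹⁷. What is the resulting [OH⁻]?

Fe(OH)₂(s) ⇌ Fe²⁺(aq) + 2 OH⁻(aq)
With molar solubility s: [Fe²⁺] = s, [OH⁻] = 2s.
Ksp = [Fe²⁺][OH⁻]^2 = s · (2s)^2 = 4s^3 = 3.4×10⁻¹⁷
s = 2.0×10⁻⁶ M
[OH⁻] = 2s = 4.1×10⁻⁶ M

4.1×10⁻⁶ M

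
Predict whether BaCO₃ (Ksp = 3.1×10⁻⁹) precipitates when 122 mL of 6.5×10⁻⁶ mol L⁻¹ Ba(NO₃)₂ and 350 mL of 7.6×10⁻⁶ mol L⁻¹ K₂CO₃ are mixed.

The combined volume is 472 mL.
[Ba²⁺] = (6.5×10⁻⁶)(122)/472 = 1.7×10⁻⁶ mol L⁻¹
[CO₃²⁻] = (7.6×10⁻⁶)(350)/472 = 5.6×10⁻⁶ mol L⁻¹
Q = [Ba²⁺][CO₃²⁻] = 9.5×10⁻¹²
Q = 9.5×10⁻¹² < Ksp = 3.1×10⁻⁹, so the solution is unsaturated and no precipitate forms.

No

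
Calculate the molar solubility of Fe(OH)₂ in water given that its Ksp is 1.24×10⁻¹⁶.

Fe(OH)₂(s) ⇌ Fe²⁺(aq) + 2 OH⁻(aq)
Call the molar solubility s, so that [Fe²⁺] = s and [OH⁻] = 2s.
Ksp = [Fe²⁺][OH⁻]^2 = s · (2s)^2 = 4s^3
4s^3 = 1.24×10⁻¹⁶  ⇒  s^3 = 3.10×10⁻¹⁷
s = 3.14×10⁻⁶ mol L⁻¹

3.14×10⁻⁶ M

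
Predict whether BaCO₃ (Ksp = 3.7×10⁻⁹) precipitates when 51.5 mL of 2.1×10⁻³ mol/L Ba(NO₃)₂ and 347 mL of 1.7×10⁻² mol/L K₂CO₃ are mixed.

Yes

After mixing, V = 51.5 mL + 347 mL = 398.5 mL.
[Ba²⁺] = (2.1×10⁻³)(51.5)/398.5 = 2.7×10⁻⁴ mol/L
[CO₃²⁻] = (1.7×10⁻²)(347)/398.5 = 1.5×10⁻² mol/L
Q = [Ba²⁺][CO₃²⁻] = 4.0×10⁻⁶
Q = 4.0×10⁻⁶ > Ksp = 3.7×10⁻⁹, so the solution is supersaturated and BaCO₃ precipitates.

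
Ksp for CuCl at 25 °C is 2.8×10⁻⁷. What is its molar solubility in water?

5.3×10⁻⁴ M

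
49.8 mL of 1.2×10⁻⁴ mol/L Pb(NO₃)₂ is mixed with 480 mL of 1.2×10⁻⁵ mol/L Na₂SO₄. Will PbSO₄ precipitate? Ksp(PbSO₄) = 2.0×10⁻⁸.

Total volume after mixing = 49.8 + 480 = 529.8 mL.
[Pb²⁺] = (1.2×10⁻⁴)(49.8)/529.8 = 1.1×10⁻⁵ mol/L
[SO₄²⁻] = (1.2×10⁻⁵)(480)/529.8 = 1.1×10⁻⁵ mol/L
Q = [Pb²⁺][SO₄²⁻] = 1.2×10⁻¹⁰
Q = 1.2×10⁻¹⁰ < Ksp = 2.0×10⁻⁸, so the solution is unsaturated and no precipitate forms.

No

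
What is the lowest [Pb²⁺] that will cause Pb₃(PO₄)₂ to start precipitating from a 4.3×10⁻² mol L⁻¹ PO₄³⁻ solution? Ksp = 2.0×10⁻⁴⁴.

2.2×10⁻¹⁴ M

The threshold for precipitation is Q = Ksp.
Pb₃(PO₄)₂(s) ⇌ 3 Pb²⁺(aq) + 2 PO₄³⁻(aq)
Ksp = [Pb²⁺]^3[PO₄³⁻]^2 = [Pb²⁺]^3(4.3×10⁻²)^2
[Pb²⁺]^3 = 2.0×10⁻⁴⁴ / (4.3×10⁻²)^2 = 1.1×10⁻⁴¹
[Pb²⁺] = 2.2×10⁻¹⁴ mol L⁻¹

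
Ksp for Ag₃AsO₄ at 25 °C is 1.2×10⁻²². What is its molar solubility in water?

1.5×10⁻⁶ M

Ag₃AsO₄(s) ⇌ 3 Ag⁺(aq) + AsO₄³⁻(aq)
Call the molar solubility s, so that [Ag⁺] = 3s and [AsO₄³⁻] = s.
Ksp = [Ag⁺]^3[AsO₄³⁻] = (3s)^3 · s = 27s^4
27s^4 = 1.2×10⁻²²  ⇒  s^4 = 4.4×10⁻²⁴
s = 1.5×10⁻⁶ mol L⁻¹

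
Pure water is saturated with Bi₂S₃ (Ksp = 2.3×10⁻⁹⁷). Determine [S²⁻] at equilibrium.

Bi₂S₃(s) ⇌ 2 Bi³⁺(aq) + 3 S²⁻(aq)
With molar solubility s: [Bi³⁺] = 2s, [S²⁻] = 3s.
Ksp = [Bi³⁺]^2[S²⁻]^3 = (2s)^2 · (3s)^3 = 108s^5 = 2.3×10⁻⁹⁷
s = 1.8×10⁻²⁰ mol L⁻¹
[S²⁻] = 3s = 5.5×10⁻²⁰ mol L⁻¹

5.5×10⁻²⁰ M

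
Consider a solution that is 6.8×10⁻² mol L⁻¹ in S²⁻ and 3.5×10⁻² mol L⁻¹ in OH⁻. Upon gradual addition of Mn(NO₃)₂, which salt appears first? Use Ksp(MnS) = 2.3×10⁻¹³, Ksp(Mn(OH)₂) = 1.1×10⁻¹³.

MnS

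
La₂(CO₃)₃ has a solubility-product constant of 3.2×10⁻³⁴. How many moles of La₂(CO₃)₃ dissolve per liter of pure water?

7.8×10⁻⁸ M

La₂(CO₃)₃(s) ⇌ 2 La³⁺(aq) + 3 CO₃²⁻(aq)
Call the molar solubility s, so that [La³⁺] = 2s and [CO₃²⁻] = 3s.
Ksp = [La³⁺]^2[CO₃²⁻]^3 = (2s)^2 · (3s)^3 = 108s^5
108s^5 = 3.2×10⁻³⁴  ⇒  s^5 = 3.0×10⁻³⁶
s = (3.0×10⁻³⁶)^(1/5) = 7.8×10⁻⁸ mol/L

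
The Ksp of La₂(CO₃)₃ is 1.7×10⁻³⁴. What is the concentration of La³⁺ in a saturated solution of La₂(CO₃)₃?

1.4×10⁻⁷ M

La₂(CO₃)₃(s) ⇌ 2 La³⁺(aq) + 3 CO₃²⁻(aq)
Let s be the molar solubility. Then [La³⁺] = 2s and [CO₃²⁻] = 3s.
Ksp = [La³⁺]^2[CO₃²⁻]^3 = (2s)^2 · (3s)^3 = 108s^5 = 1.7×10⁻³⁴
s = 6.9×10⁻⁸ mol/L
[La³⁺] = 2s = 1.4×10⁻⁷ mol/L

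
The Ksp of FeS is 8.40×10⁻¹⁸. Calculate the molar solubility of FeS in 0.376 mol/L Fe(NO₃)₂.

2.23×10⁻¹⁷ M

FeS(s) ⇌ Fe²⁺(aq) + S²⁻(aq)
Let s be the solubility of FeS here. The common ion gives [Fe²⁺] ≈ 0.376 mol/L, and [S²⁻] = s.
Ksp = [Fe²⁺][S²⁻] = (0.376)s
s = 8.40×10⁻¹⁸ / (0.376) = 2.23×10⁻¹⁷
s = 2.23×10⁻¹⁷ mol/L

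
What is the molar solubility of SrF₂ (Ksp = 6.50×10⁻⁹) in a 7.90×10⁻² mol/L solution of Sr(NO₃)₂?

1.43×10⁻⁴ M

SrF₂(s) ⇌ Sr²⁺(aq) + 2 F⁻(aq)
Sr²⁺ is already present at 7.90×10⁻² mol/L. If s mol/L of SrF₂ dissolves, [F⁻] = 2s while [Sr²⁺] ≈ 7.90×10⁻² mol/L.
Ksp = [Sr²⁺][F⁻]^2 = (7.90×10⁻²)(2s)^2
(2s)^2 = 6.50×10⁻⁹ / (7.90×10⁻²) = 8.23×10⁻⁸
s = 1.43×10⁻⁴ mol/L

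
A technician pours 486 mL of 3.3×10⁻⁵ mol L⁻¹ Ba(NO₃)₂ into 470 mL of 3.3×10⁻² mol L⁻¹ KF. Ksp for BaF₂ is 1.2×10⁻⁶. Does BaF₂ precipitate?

No

Total volume after mixing = 486 + 470 = 956 mL.
[Ba²⁺] = (3.3×10⁻⁵)(486)/956 = 1.7×10⁻⁵ mol L⁻¹
[F⁻] = (3.3×10⁻²)(470)/956 = 1.6×10⁻² mol L⁻¹
Q = [Ba²⁺][F⁻]^2 = 4.4×10⁻⁹
Q < Ksp (4.4×10⁻⁹ vs 1.2×10⁻⁶); the solution remains unsaturated and no precipitate forms.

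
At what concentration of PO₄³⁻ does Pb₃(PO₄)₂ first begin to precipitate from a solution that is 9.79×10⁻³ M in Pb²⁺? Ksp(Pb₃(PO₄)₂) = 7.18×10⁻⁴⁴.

2.77×10⁻¹⁹ M

Each salt precipitates once Q = Ksp for that salt.
Pb₃(PO₄)₂(s) ⇌ 3 Pb²⁺(aq) + 2 PO₄³⁻(aq)
Ksp = [Pb²⁺]^3[PO₄³⁻]^2 = [PO₄³⁻]^2(9.79×10⁻³)^3
[PO₄³⁻]^2 = 7.18×10⁻⁴⁴ / (9.79×10⁻³)^3 = 7.65×10⁻³⁸
[PO₄³⁻] = 2.77×10⁻¹⁹ M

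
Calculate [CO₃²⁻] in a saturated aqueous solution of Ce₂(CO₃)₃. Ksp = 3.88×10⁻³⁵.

Ce₂(CO₃)₃(s) ⇌ 2 Ce³⁺(aq) + 3 CO₃²⁻(aq)
Let s be the molar solubility. Then [Ce³⁺] = 2s and [CO₃²⁻] = 3s.
Ksp = [Ce³⁺]^2[CO₃²⁻]^3 = (2s)^2 · (3s)^3 = 108s^5 = 3.88×10⁻³⁵
s = 5.14×10⁻⁸ mol L⁻¹
[CO₃²⁻] = 3s = 1.54×10⁻⁷ mol L⁻¹

1.54×10⁻⁷ M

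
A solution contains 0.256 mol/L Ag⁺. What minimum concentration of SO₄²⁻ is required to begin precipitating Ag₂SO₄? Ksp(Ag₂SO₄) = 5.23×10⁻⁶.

7.98×10⁻⁵ M

The threshold for precipitation is Q = Ksp.
Ag₂SO₄(s) ⇌ 2 Ag⁺(aq) + SO₄²⁻(aq)
Ksp = [Ag⁺]^2[SO₄²⁻] = [SO₄²⁻](0.256)^2
[SO₄²⁻] = 5.23×10⁻⁶ / (0.256)^2 = 7.98×10⁻⁵
[SO₄²⁻] = 7.98×10⁻⁵ mol/L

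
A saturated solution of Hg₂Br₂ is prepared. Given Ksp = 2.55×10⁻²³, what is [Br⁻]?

Hg₂Br₂(s) ⇌ Hg₂²⁺(aq) + 2 Br⁻(aq)
Let s be the molar solubility. Then [Hg₂²⁺] = s and [Br⁻] = 2s.
Ksp = [Hg₂²⁺][Br⁻]^2 = s · (2s)^2 = 4s^3 = 2.55×10⁻²³
s = 1.85×10⁻⁸ M
[Br⁻] = 2s = 3.71×10⁻⁸ M

3.71×10⁻⁸ M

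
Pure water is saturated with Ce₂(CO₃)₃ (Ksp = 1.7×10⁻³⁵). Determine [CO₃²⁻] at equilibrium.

1.3×10⁻⁷ M

Ce₂(CO₃)₃(s) ⇌ 2 Ce³⁺(aq) + 3 CO₃²⁻(aq)
Let s be the molar solubility. Then [Ce³⁺] = 2s and [CO₃²⁻] = 3s.
Ksp = [Ce³⁺]^2[CO₃²⁻]^3 = (2s)^2 · (3s)^3 = 108s^5 = 1.7×10⁻³⁵
s = 4.4×10⁻⁸ M
[CO₃²⁻] = 3s = 1.3×10⁻⁷ M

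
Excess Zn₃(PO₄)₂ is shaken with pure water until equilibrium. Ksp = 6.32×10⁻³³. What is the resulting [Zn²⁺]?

Zn₃(PO₄)₂(s) ⇌ 3 Zn²⁺(aq) + 2 PO₄³⁻(aq)
Call the molar solubility s, so that [Zn²⁺] = 3s and [PO₄³⁻] = 2s.
Ksp = [Zn²⁺]^3[PO₄³⁻]^2 = (3s)^3 · (2s)^2 = 108s^5 = 6.32×10⁻³³
s = 1.42×10⁻⁷ mol L⁻¹
[Zn²⁺] = 3s = 4.27×10⁻⁷ mol L⁻¹

4.27×10⁻⁷ M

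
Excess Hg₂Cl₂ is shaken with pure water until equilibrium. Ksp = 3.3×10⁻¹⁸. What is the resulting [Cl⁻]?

1.9×10⁻⁶ M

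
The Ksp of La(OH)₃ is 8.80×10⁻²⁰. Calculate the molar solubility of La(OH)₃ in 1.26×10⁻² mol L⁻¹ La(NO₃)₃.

La(OH)₃(s) ⇌ La³⁺(aq) + 3 OH⁻(aq)
The solution already contains La³⁺ at 1.26×10⁻² mol L⁻¹. Let s be the molar solubility of La(OH)₃.
[La³⁺] ≈ 1.26×10⁻² mol L⁻¹ (common ion dominates); [OH⁻] = 3s.
Ksp = [La³⁺][OH⁻]^3 = (1.26×10⁻²)(3s)^3
(3s)^3 = 8.80×10⁻²⁰ / (1.26×10⁻²) = 6.98×10⁻¹⁸
s = 6.37×10⁻⁷ mol L⁻¹

6.37×10⁻⁷ M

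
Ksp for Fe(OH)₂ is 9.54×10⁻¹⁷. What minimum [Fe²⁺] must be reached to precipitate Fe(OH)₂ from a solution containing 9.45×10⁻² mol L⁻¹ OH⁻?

The threshold for precipitation is Q = Ksp.
Fe(OH)₂(s) ⇌ Fe²⁺(aq) + 2 OH⁻(aq)
Ksp = [Fe²⁺][OH⁻]^2 = [Fe²⁺](9.45×10⁻²)^2
[Fe²⁺] = 9.54×10⁻¹⁷ / (9.45×10⁻²)^2 = 1.07×10⁻¹⁴
[Fe²⁺] = 1.07×10⁻¹⁴ mol L⁻¹

1.07×10⁻¹⁴ M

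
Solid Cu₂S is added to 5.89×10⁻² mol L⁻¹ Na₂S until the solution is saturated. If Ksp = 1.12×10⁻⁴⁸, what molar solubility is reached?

Cu₂S(s) ⇌ 2 Cu⁺(aq) + S²⁻(aq)
S²⁻ is already present at 5.89×10⁻² mol L⁻¹. If s mol/L of Cu₂S dissolves, [Cu⁺] = 2s while [S²⁻] ≈ 5.89×10⁻² mol L⁻¹.
Ksp = [Cu⁺]^2[S²⁻] = (2s)^2(5.89×10⁻²)
(2s)^2 = 1.12×10⁻⁴⁸ / (5.89×10⁻²) = 1.90×10⁻⁴⁷
s = 2.18×10⁻²⁴ mol L⁻¹

2.18×10⁻²⁴ M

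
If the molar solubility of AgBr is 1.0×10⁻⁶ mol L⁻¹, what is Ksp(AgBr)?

Ksp = 1.0×10⁻¹²

AgBr(s) ⇌ Ag⁺(aq) + Br⁻(aq)
If s mol/L of AgBr dissolves, [Ag⁺] = s and [Br⁻] = s.
Ksp = [Ag⁺][Br⁻] = s · s = s^2
Ksp = (1.0×10⁻⁶)^2 = 1.0×10⁻¹²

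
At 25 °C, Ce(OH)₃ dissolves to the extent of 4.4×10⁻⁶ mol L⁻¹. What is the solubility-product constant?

Ksp = 1.0×10⁻²⁰

Ce(OH)₃(s) ⇌ Ce³⁺(aq) + 3 OH⁻(aq)
If s mol/L of Ce(OH)₃ dissolves, [Ce³⁺] = s and [OH⁻] = 3s.
Ksp = [Ce³⁺][OH⁻]^3 = s · (3s)^3 = 27s^4
Ksp = 27 × (4.4×10⁻⁶)^4 = 1.0×10⁻²⁰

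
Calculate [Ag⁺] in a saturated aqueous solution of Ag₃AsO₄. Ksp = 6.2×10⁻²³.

Ag₃AsO₄(s) ⇌ 3 Ag⁺(aq) + AsO₄³⁻(aq)
Call the molar solubility s, so that [Ag⁺] = 3s and [AsO₄³⁻] = s.
Ksp = [Ag⁺]^3[AsO₄³⁻] = (3s)^3 · s = 27s^4 = 6.2×10⁻²³
s = 1.2×10⁻⁶ mol/L
[Ag⁺] = 3s = 3.7×10⁻⁶ mol/L

3.7×10⁻⁶ M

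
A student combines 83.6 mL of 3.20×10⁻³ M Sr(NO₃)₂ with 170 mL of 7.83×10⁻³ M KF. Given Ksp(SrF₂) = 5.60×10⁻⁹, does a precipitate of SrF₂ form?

Yes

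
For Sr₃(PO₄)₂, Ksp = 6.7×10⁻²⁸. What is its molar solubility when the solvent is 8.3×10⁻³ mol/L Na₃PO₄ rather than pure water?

Sr₃(PO₄)₂(s) ⇌ 3 Sr²⁺(aq) + 2 PO₄³⁻(aq)
PO₄³⁻ is already present at 8.3×10⁻³ mol/L. If s mol/L of Sr₃(PO₄)₂ dissolves, [Sr²⁺] = 3s while [PO₄³⁻] ≈ 8.3×10⁻³ mol/L.
Ksp = [Sr²⁺]^3[PO₄³⁻]^2 = (3s)^3(8.3×10⁻³)^2
(3s)^3 = 6.7×10⁻²⁸ / (8.3×10⁻³)^2 = 9.7×10⁻²⁴
s = 7.1×10⁻⁹ mol/L

7.1×10⁻⁹ M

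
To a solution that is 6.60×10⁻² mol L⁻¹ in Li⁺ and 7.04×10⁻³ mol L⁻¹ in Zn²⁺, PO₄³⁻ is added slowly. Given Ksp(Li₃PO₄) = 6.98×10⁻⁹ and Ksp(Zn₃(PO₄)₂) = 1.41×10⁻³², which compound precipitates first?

A salt starts to precipitate once the ion product Q reaches its Ksp.
For Li₃PO₄: [PO₄³⁻] = (Ksp/[Li⁺]^3) = 2.43×10⁻⁵ mol L⁻¹
For Zn₃(PO₄)₂: [PO₄³⁻] = (Ksp/[Zn²⁺]^3)^(1/2) = 2.01×10⁻¹³ mol L⁻¹
The smaller threshold [PO₄³⁻] is reached first, so Zn₃(PO₄)₂ precipitates first.

Zn₃(PO₄)₂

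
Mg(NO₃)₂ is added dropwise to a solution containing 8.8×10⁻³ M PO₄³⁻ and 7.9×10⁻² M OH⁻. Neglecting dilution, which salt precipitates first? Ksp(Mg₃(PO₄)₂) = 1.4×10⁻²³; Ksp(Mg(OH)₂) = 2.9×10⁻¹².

Mg(OH)₂

A salt starts to precipitate once the ion product Q reaches its Ksp.
For Mg₃(PO₄)₂: [Mg²⁺] = (Ksp/[PO₄³⁻]^2)^(1/3) = 5.7×10⁻⁷ M
For Mg(OH)₂: [Mg²⁺] = (Ksp/[OH⁻]^2) = 4.6×10⁻¹⁰ M
Mg(OH)₂ requires the lower [Mg²⁺], so it precipitates first.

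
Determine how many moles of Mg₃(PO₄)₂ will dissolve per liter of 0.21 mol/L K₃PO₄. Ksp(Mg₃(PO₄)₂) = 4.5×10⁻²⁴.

1.6×10⁻⁸ M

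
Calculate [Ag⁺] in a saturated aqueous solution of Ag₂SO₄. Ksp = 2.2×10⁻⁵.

Ag₂SO₄(s) ⇌ 2 Ag⁺(aq) + SO₄²⁻(aq)
For each mole of Ag₂SO₄ that dissolves per liter, [Ag⁺] = 2s and [SO₄²⁻] = s; let s denote this solubility.
Ksp = [Ag⁺]^2[SO₄²⁻] = (2s)^2 · s = 4s^3 = 2.2×10⁻⁵
s = 1.8×10⁻² mol L⁻¹
[Ag⁺] = 2s = 3.5×10⁻² mol L⁻¹

3.5×10⁻² M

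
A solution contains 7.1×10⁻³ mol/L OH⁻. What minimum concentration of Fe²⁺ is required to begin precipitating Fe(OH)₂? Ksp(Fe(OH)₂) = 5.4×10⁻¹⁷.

1.1×10⁻¹² M

A salt starts to precipitate once the ion product Q reaches its Ksp.
Fe(OH)₂(s) ⇌ Fe²⁺(aq) + 2 OH⁻(aq)
Ksp = [Fe²⁺][OH⁻]^2 = [Fe²⁺](7.1×10⁻³)^2
[Fe²⁺] = 5.4×10⁻¹⁷ / (7.1×10⁻³)^2 = 1.1×10⁻¹²
[Fe²⁺] = 1.1×10⁻¹² mol/L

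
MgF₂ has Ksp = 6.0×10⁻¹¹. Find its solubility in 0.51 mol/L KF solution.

MgF₂(s) ⇌ Mg²⁺(aq) + 2 F⁻(aq)
With F⁻ already at 0.51 mol/L and s small, take [F⁻] ≈ 0.51 mol/L and [Mg²⁺] = s.
Ksp = [Mg²⁺][F⁻]^2 = s(0.51)^2
s = 6.0×10⁻¹¹ / (0.51)^2 = 2.3×10⁻¹⁰
s = 2.3×10⁻¹⁰ mol/L

2.3×10⁻¹⁰ M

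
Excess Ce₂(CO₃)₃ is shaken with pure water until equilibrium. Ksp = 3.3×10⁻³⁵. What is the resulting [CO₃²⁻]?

1.5×10⁻⁷ M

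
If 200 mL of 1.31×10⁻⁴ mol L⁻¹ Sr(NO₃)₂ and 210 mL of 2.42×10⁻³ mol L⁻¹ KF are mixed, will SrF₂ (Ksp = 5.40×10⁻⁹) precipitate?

Total volume after mixing = 200 + 210 = 410 mL.
[Sr²⁺] = (1.31×10⁻⁴)(200)/410 = 6.39×10⁻⁵ mol L⁻¹
[F⁻] = (2.42×10⁻³)(210)/410 = 1.24×10⁻³ mol L⁻¹
Q = [Sr²⁺][F⁻]^2 = 9.82×10⁻¹¹
Since Q (9.82×10⁻¹¹) is less than Ksp (5.40×10⁻⁹), no SrF₂ precipitates.

No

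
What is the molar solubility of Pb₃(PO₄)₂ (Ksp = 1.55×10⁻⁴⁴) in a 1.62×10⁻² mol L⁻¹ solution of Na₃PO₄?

Pb₃(PO₄)₂(s) ⇌ 3 Pb²⁺(aq) + 2 PO₄³⁻(aq)
PO₄³⁻ is already present at 1.62×10⁻² mol L⁻¹. If s mol/L of Pb₃(PO₄)₂ dissolves, [Pb²⁺] = 3s while [PO₄³⁻] ≈ 1.62×10⁻² mol L⁻¹.
Ksp = [Pb²⁺]^3[PO₄³⁻]^2 = (3s)^3(1.62×10⁻²)^2
(3s)^3 = 1.55×10⁻⁴⁴ / (1.62×10⁻²)^2 = 5.91×10⁻⁴¹
s = 1.30×10⁻¹⁴ mol L⁻¹

1.30×10⁻¹⁴ M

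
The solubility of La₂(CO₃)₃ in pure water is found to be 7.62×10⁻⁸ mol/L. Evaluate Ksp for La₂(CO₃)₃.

Ksp = 2.77×10⁻³⁴

La₂(CO₃)₃(s) ⇌ 2 La³⁺(aq) + 3 CO₃²⁻(aq)
With molar solubility s: [La³⁺] = 2s, [CO₃²⁻] = 3s.
Ksp = [La³⁺]^2[CO₃²⁻]^3 = (2s)^2 · (3s)^3 = 108s^5
Ksp = 108 × (7.62×10⁻⁸)^5 = 2.77×10⁻³⁴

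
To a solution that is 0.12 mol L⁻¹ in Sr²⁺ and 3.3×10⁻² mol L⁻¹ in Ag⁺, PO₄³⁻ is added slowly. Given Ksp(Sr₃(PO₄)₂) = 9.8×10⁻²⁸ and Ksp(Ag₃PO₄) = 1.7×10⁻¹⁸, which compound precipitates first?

Each salt precipitates once Q = Ksp for that salt.
For Sr₃(PO₄)₂: [PO₄³⁻] = (Ksp/[Sr²⁺]^3)^(1/2) = 7.5×10⁻¹³ mol L⁻¹
For Ag₃PO₄: [PO₄³⁻] = (Ksp/[Ag⁺]^3) = 4.7×10⁻¹⁴ mol L⁻¹
The smaller threshold [PO₄³⁻] is reached first, so Ag₃PO₄ precipitates first.

Ag₃PO₄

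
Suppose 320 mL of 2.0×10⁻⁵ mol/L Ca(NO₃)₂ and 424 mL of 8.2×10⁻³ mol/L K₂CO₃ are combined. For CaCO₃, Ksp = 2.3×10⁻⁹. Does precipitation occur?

Yes

After mixing, V = 320 mL + 424 mL = 744 mL.
[Ca²⁺] = (2.0×10⁻⁵)(320)/744 = 8.6×10⁻⁶ mol/L
[CO₃²⁻] = (8.2×10⁻³)(424)/744 = 4.7×10⁻³ mol/L
Q = [Ca²⁺][CO₃²⁻] = 4.0×10⁻⁸
Because Q > Ksp (4.0×10⁻⁸ vs 2.3×10⁻⁹), a precipitate of CaCO₃ forms.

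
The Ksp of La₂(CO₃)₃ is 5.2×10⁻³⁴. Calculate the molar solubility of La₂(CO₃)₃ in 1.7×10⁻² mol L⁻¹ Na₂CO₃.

La₂(CO₃)₃(s) ⇌ 2 La³⁺(aq) + 3 CO₃²⁻(aq)
The solution already contains CO₃²⁻ at 1.7×10⁻² mol L⁻¹. Let s be the molar solubility of La₂(CO₃)₃.
[CO₃²⁻] ≈ 1.7×10⁻² mol L⁻¹ (common ion dominates); [La³⁺] = 2s.
Ksp = [La³⁺]^2[CO₃²⁻]^3 = (2s)^2(1.7×10⁻²)^3
(2s)^2 = 5.2×10⁻³⁴ / (1.7×10⁻²)^3 = 1.1×10⁻²⁸
s = 5.1×10⁻¹⁵ mol L⁻¹

5.1×10⁻¹⁵ M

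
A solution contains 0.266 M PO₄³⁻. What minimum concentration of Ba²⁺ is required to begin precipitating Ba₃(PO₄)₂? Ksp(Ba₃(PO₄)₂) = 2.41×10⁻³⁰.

3.24×10⁻¹⁰ M

Precipitation of each salt begins when its ion product equals Ksp.
Ba₃(PO₄)₂(s) ⇌ 3 Ba²⁺(aq) + 2 PO₄³⁻(aq)
Ksp = [Ba²⁺]^3[PO₄³⁻]^2 = [Ba²⁺]^3(0.266)^2
[Ba²⁺]^3 = 2.41×10⁻³⁰ / (0.266)^2 = 3.41×10⁻²⁹
[Ba²⁺] = 3.24×10⁻¹⁰ M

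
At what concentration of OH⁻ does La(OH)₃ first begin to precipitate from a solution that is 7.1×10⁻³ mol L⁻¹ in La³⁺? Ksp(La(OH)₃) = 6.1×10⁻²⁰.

2.0×10⁻⁶ M

Precipitation of each salt begins when its ion product equals Ksp.
La(OH)₃(s) ⇌ La³⁺(aq) + 3 OH⁻(aq)
Ksp = [La³⁺][OH⁻]^3 = [OH⁻]^3(7.1×10⁻³)
[OH⁻]^3 = 6.1×10⁻²⁰ / (7.1×10⁻³) = 8.6×10⁻¹⁸
[OH⁻] = 2.0×10⁻⁶ mol L⁻¹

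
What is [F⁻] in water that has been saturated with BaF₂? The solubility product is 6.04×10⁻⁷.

1.07×10⁻² M

BaF₂(s) ⇌ Ba²⁺(aq) + 2 F⁻(aq)
If s mol/L of BaF₂ dissolves, [Ba²⁺] = s and [F⁻] = 2s.
Ksp = [Ba²⁺][F⁻]^2 = s · (2s)^2 = 4s^3 = 6.04×10⁻⁷
s = 5.33×10⁻³ mol L⁻¹
[F⁻] = 2s = 1.07×10⁻² mol L⁻¹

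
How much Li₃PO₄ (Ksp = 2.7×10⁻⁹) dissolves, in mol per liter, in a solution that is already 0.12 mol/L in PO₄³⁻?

9.4×10⁻⁴ M

Li₃PO₄(s) ⇌ 3 Li⁺(aq) + PO₄³⁻(aq)
PO₄³⁻ is already present at 0.12 mol/L. If s mol/L of Li₃PO₄ dissolves, [Li⁺] = 3s while [PO₄³⁻] ≈ 0.12 mol/L.
Ksp = [Li⁺]^3[PO₄³⁻] = (3s)^3(0.12)
(3s)^3 = 2.7×10⁻⁹ / (0.12) = 2.3×10⁻⁸
s = 9.4×10⁻⁴ mol/L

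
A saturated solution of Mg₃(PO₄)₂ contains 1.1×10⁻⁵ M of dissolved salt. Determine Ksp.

Ksp = 1.7×10⁻²³

Mg₃(PO₄)₂(s) ⇌ 3 Mg²⁺(aq) + 2 PO₄³⁻(aq)
Let s be the molar solubility. Then [Mg²⁺] = 3s and [PO₄³⁻] = 2s.
Ksp = [Mg²⁺]^3[PO₄³⁻]^2 = (3s)^3 · (2s)^2 = 108s^5
Ksp = 108 × (1.1×10⁻⁵)^5 = 1.7×10⁻²³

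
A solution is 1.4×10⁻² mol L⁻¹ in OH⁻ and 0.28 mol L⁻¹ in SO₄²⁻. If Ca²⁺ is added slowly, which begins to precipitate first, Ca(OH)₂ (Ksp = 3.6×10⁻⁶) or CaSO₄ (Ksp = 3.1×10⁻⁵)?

The threshold for precipitation is Q = Ksp.
For Ca(OH)₂: [Ca²⁺] = (Ksp/[OH⁻]^2) = 1.8×10⁻² mol L⁻¹
For CaSO₄: [Ca²⁺] = (Ksp/[SO₄²⁻]) = 1.1×10⁻⁴ mol L⁻¹
Since CaSO₄ needs less Ca²⁺ to reach saturation, it precipitates first.

CaSO₄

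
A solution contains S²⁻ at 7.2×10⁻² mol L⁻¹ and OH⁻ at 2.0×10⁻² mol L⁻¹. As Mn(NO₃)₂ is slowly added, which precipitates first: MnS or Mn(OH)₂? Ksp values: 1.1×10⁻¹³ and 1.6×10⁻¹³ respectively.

Precipitation of each salt begins when its ion product equals Ksp.
For MnS: [Mn²⁺] = (Ksp/[S²⁻]) = 1.5×10⁻¹² mol L⁻¹
For Mn(OH)₂: [Mn²⁺] = (Ksp/[OH⁻]^2) = 4.0×10⁻¹⁰ mol L⁻¹
The smaller threshold [Mn²⁺] is reached first, so MnS precipitates first.

MnS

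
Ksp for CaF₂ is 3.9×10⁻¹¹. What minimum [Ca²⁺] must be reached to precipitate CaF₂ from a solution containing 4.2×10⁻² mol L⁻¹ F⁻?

A salt starts to precipitate once the ion product Q reaches its Ksp.
CaF₂(s) ⇌ Ca²⁺(aq) + 2 F⁻(aq)
Ksp = [Ca²⁺][F⁻]^2 = [Ca²⁺](4.2×10⁻²)^2
[Ca²⁺] = 3.9×10⁻¹¹ / (4.2×10⁻²)^2 = 2.2×10⁻⁸
[Ca²⁺] = 2.2×10⁻⁸ mol L⁻¹

2.2×10⁻⁸ M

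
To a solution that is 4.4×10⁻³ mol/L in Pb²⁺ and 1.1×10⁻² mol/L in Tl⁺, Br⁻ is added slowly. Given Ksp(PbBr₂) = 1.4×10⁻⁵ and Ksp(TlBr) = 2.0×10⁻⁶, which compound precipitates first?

TlBr

Precipitation of each salt begins when its ion product equals Ksp.
For PbBr₂: [Br⁻] = (Ksp/[Pb²⁺])^(1/2) = 5.6×10⁻² mol/L
For TlBr: [Br⁻] = (Ksp/[Tl⁺]) = 1.8×10⁻⁴ mol/L
The smaller threshold [Br⁻] is reached first, so TlBr precipitates first.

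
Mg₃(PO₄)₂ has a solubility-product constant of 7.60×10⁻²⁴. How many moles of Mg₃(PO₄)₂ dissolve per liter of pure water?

Mg₃(PO₄)₂(s) ⇌ 3 Mg²⁺(aq) + 2 PO₄³⁻(aq)
If s mol/L of Mg₃(PO₄)₂ dissolves, [Mg²⁺] = 3s and [PO₄³⁻] = 2s.
Ksp = [Mg²⁺]^3[PO₄³⁻]^2 = (3s)^3 · (2s)^2 = 108s^5
108s^5 = 7.60×10⁻²⁴  ⇒  s^5 = 7.04×10⁻²⁶
Taking the 5th root, s = 9.32×10⁻⁶ mol/L.

9.32×10⁻⁶ M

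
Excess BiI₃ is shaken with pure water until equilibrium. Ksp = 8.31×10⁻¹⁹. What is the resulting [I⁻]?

BiI₃(s) ⇌ Bi³⁺(aq) + 3 I⁻(aq)
With molar solubility s: [Bi³⁺] = s, [I⁻] = 3s.
Ksp = [Bi³⁺][I⁻]^3 = s · (3s)^3 = 27s^4 = 8.31×10⁻¹⁹
s = 1.32×10⁻⁵ mol/L
[I⁻] = 3s = 3.97×10⁻⁵ mol/L

3.97×10⁻⁵ M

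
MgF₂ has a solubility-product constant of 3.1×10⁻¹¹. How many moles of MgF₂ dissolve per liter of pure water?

MgF₂(s) ⇌ Mg²⁺(aq) + 2 F⁻(aq)
For each mole of MgF₂ that dissolves per liter, [Mg²⁺] = s and [F⁻] = 2s; let s denote this solubility.
Ksp = [Mg²⁺][F⁻]^2 = s · (2s)^2 = 4s^3
4s^3 = 3.1×10⁻¹¹  ⇒  s^3 = 7.8×10⁻¹²
Taking the 3rd root, s = 2.0×10⁻⁴ mol L⁻¹.

2.0×10⁻⁴ M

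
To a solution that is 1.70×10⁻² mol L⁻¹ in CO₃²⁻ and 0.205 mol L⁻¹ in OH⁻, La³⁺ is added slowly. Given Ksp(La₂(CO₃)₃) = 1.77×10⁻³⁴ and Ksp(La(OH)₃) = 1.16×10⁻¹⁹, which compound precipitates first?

Precipitation begins when Q = Ksp.
For La₂(CO₃)₃: [La³⁺] = (Ksp/[CO₃²⁻]^3)^(1/2) = 6.00×10⁻¹⁵ mol L⁻¹
For La(OH)₃: [La³⁺] = (Ksp/[OH⁻]^3) = 1.35×10⁻¹⁷ mol L⁻¹
The smaller threshold [La³⁺] is reached first, so La(OH)₃ precipitates first.

La(OH)₃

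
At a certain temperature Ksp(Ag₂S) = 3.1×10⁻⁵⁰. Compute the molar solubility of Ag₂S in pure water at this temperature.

2.0×10⁻¹⁷ M

Ag₂S(s) ⇌ 2 Ag⁺(aq) + S²⁻(aq)
Call the molar solubility s, so that [Ag⁺] = 2s and [S²⁻] = s.
Ksp = [Ag⁺]^2[S²⁻] = (2s)^2 · s = 4s^3
4s^3 = 3.1×10⁻⁵⁰  ⇒  s^3 = 7.8×10⁻⁵¹
s = 2.0×10⁻¹⁷ M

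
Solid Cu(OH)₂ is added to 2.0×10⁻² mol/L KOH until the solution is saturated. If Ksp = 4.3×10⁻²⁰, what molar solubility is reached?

1.1×10⁻¹⁶ M

Cu(OH)₂(s) ⇌ Cu²⁺(aq) + 2 OH⁻(aq)
The solution already contains OH⁻ at 2.0×10⁻² mol/L. Let s be the molar solubility of Cu(OH)₂.
[OH⁻] ≈ 2.0×10⁻² mol/L (common ion dominates); [Cu²⁺] = s.
Ksp = [Cu²⁺][OH⁻]^2 = s(2.0×10⁻²)^2
s = 4.3×10⁻²⁰ / (2.0×10⁻²)^2 = 1.1×10⁻¹⁶
s = 1.1×10⁻¹⁶ mol/L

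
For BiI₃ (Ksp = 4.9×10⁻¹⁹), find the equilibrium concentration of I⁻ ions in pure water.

BiI₃(s) ⇌ Bi³⁺(aq) + 3 I⁻(aq)
With molar solubility s: [Bi³⁺] = s, [I⁻] = 3s.
Ksp = [Bi³⁺][I⁻]^3 = s · (3s)^3 = 27s^4 = 4.9×10⁻¹⁹
s = 1.2×10⁻⁵ mol L⁻¹
[I⁻] = 3s = 3.5×10⁻⁵ mol L⁻¹

3.5×10⁻⁵ M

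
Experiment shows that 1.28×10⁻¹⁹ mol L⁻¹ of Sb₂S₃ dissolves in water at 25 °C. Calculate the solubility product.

Sb₂S₃(s) ⇌ 2 Sb³⁺(aq) + 3 S²⁻(aq)
Call the molar solubility s, so that [Sb³⁺] = 2s and [S²⁻] = 3s.
Ksp = [Sb³⁺]^2[S²⁻]^3 = (2s)^2 · (3s)^3 = 108s^5
Ksp = 108 × (1.28×10⁻¹⁹)^5 = 3.71×10⁻⁹³

Ksp = 3.71×10⁻⁹³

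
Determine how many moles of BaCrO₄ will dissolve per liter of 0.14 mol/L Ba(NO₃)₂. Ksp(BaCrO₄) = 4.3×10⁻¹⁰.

3.1×10⁻⁹ M

BaCrO₄(s) ⇌ Ba²⁺(aq) + CrO₄²⁻(aq)
Ba²⁺ is already present at 0.14 mol/L. If s mol/L of BaCrO₄ dissolves, [CrO₄²⁻] = s while [Ba²⁺] ≈ 0.14 mol/L.
Ksp = [Ba²⁺][CrO₄²⁻] = (0.14)s
s = 4.3×10⁻¹⁰ / (0.14) = 3.1×10⁻⁹
s = 3.1×10⁻⁹ mol/L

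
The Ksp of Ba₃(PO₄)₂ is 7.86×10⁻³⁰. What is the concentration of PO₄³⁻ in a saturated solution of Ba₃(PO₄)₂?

Ba₃(PO₄)₂(s) ⇌ 3 Ba²⁺(aq) + 2 PO₄³⁻(aq)
Let s be the molar solubility. Then [Ba²⁺] = 3s and [PO₄³⁻] = 2s.
Ksp = [Ba²⁺]^3[PO₄³⁻]^2 = (3s)^3 · (2s)^2 = 108s^5 = 7.86×10⁻³⁰
s = 5.92×10⁻⁷ mol L⁻¹
[PO₄³⁻] = 2s = 1.18×10⁻⁶ mol L⁻¹

1.18×10⁻⁶ M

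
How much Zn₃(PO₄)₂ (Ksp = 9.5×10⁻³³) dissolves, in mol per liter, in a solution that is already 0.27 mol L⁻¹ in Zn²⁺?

3.5×10⁻¹⁶ M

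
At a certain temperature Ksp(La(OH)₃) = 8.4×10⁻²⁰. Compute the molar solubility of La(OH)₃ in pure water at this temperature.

La(OH)₃(s) ⇌ La³⁺(aq) + 3 OH⁻(aq)
Let s be the molar solubility. Then [La³⁺] = s and [OH⁻] = 3s.
Ksp = [La³⁺][OH⁻]^3 = s · (3s)^3 = 27s^4
27s^4 = 8.4×10⁻²⁰  ⇒  s^4 = 3.1×10⁻²¹
s = (3.1×10⁻²¹)^(1/4) = 7.5×10⁻⁶ mol L⁻¹

7.5×10⁻⁶ M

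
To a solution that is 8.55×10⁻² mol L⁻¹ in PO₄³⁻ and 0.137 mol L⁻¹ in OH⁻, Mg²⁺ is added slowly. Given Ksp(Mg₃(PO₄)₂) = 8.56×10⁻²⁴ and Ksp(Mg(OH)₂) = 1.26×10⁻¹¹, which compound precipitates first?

Each salt precipitates once Q = Ksp for that salt.
For Mg₃(PO₄)₂: [Mg²⁺] = (Ksp/[PO₄³⁻]^2)^(1/3) = 1.05×10⁻⁷ mol L⁻¹
For Mg(OH)₂: [Mg²⁺] = (Ksp/[OH⁻]^2) = 6.71×10⁻¹⁰ mol L⁻¹
The smaller threshold [Mg²⁺] is reached first, so Mg(OH)₂ precipitates first.

Mg(OH)₂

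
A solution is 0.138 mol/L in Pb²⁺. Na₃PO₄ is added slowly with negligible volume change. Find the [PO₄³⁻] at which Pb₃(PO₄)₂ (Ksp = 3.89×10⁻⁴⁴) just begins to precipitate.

A salt starts to precipitate once the ion product Q reaches its Ksp.
Pb₃(PO₄)₂(s) ⇌ 3 Pb²⁺(aq) + 2 PO₄³⁻(aq)
Ksp = [Pb²⁺]^3[PO₄³⁻]^2 = [PO₄³⁻]^2(0.138)^3
[PO₄³⁻]^2 = 3.89×10⁻⁴⁴ / (0.138)^3 = 1.48×10⁻⁴¹
[PO₄³⁻] = 3.85×10⁻²¹ mol/L

3.85×10⁻²¹ M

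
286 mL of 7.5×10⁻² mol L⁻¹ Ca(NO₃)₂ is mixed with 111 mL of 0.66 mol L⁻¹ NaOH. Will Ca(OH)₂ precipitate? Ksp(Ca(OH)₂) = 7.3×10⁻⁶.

Yes

After mixing, V = 286 mL + 111 mL = 397 mL.
[Ca²⁺] = (7.5×10⁻²)(286)/397 = 5.4×10⁻² mol L⁻¹
[OH⁻] = (0.66)(111)/397 = 0.18 mol L⁻¹
Q = [Ca²⁺][OH⁻]^2 = 1.8×10⁻³
Since Q (1.8×10⁻³) exceeds Ksp (7.3×10⁻⁶), Ca(OH)₂ will precipitate.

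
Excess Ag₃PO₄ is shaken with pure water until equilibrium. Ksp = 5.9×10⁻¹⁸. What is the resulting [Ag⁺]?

6.5×10⁻⁵ M

Ag₃PO₄(s) ⇌ 3 Ag⁺(aq) + PO₄³⁻(aq)
With molar solubility s: [Ag⁺] = 3s, [PO₄³⁻] = s.
Ksp = [Ag⁺]^3[PO₄³⁻] = (3s)^3 · s = 27s^4 = 5.9×10⁻¹⁸
s = 2.2×10⁻⁵ mol/L
[Ag⁺] = 3s = 6.5×10⁻⁵ mol/L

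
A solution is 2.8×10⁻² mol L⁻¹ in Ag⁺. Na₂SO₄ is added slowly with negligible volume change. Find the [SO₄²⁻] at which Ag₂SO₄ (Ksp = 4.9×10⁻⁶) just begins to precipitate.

A salt starts to precipitate once the ion product Q reaches its Ksp.
Ag₂SO₄(s) ⇌ 2 Ag⁺(aq) + SO₄²⁻(aq)
Ksp = [Ag⁺]^2[SO₄²⁻] = [SO₄²⁻](2.8×10⁻²)^2
[SO₄²⁻] = 4.9×10⁻⁶ / (2.8×10⁻²)^2 = 6.3×10⁻³
[SO₄²⁻] = 6.3×10⁻³ mol L⁻¹

6.3×10⁻³ M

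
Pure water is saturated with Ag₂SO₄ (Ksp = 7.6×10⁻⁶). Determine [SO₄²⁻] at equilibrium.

1.2×10⁻² M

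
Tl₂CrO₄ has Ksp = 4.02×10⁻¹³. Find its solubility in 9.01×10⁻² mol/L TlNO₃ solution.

4.95×10⁻¹¹ M

Tl₂CrO₄(s) ⇌ 2 Tl⁺(aq) + CrO₄²⁻(aq)
The solution already contains Tl⁺ at 9.01×10⁻² mol/L. Let s be the molar solubility of Tl₂CrO₄.
[Tl⁺] ≈ 9.01×10⁻² mol/L (common ion dominates); [CrO₄²⁻] = s.
Ksp = [Tl⁺]^2[CrO₄²⁻] = (9.01×10⁻²)^2s
s = 4.02×10⁻¹³ / (9.01×10⁻²)^2 = 4.95×10⁻¹¹
s = 4.95×10⁻¹¹ mol/L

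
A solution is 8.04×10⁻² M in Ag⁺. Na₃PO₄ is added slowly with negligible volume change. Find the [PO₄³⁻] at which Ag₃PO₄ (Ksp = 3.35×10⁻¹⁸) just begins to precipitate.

Precipitation begins when Q = Ksp.
Ag₃PO₄(s) ⇌ 3 Ag⁺(aq) + PO₄³⁻(aq)
Ksp = [Ag⁺]^3[PO₄³⁻] = [PO₄³⁻](8.04×10⁻²)^3
[PO₄³⁻] = 3.35×10⁻¹⁸ / (8.04×10⁻²)^3 = 6.45×10⁻¹⁵
[PO₄³⁻] = 6.45×10⁻¹⁵ M

6.45×10⁻¹⁵ M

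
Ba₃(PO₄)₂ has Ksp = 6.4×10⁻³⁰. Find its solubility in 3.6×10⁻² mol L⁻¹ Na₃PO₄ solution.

5.7×10⁻¹⁰ M

Ba₃(PO₄)₂(s) ⇌ 3 Ba²⁺(aq) + 2 PO₄³⁻(aq)
PO₄³⁻ is already present at 3.6×10⁻² mol L⁻¹. If s mol/L of Ba₃(PO₄)₂ dissolves, [Ba²⁺] = 3s while [PO₄³⁻] ≈ 3.6×10⁻² mol L⁻¹.
Ksp = [Ba²⁺]^3[PO₄³⁻]^2 = (3s)^3(3.6×10⁻²)^2
(3s)^3 = 6.4×10⁻³⁰ / (3.6×10⁻²)^2 = 4.9×10⁻²⁷
s = 5.7×10⁻¹⁰ mol L⁻¹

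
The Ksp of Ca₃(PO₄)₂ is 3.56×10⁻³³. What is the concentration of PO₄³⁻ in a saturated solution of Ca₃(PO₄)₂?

Ca₃(PO₄)₂(s) ⇌ 3 Ca²⁺(aq) + 2 PO₄³⁻(aq)
Let s be the molar solubility. Then [Ca²⁺] = 3s and [PO₄³⁻] = 2s.
Ksp = [Ca²⁺]^3[PO₄³⁻]^2 = (3s)^3 · (2s)^2 = 108s^5 = 3.56×10⁻³³
s = 1.27×10⁻⁷ M
[PO₄³⁻] = 2s = 2.54×10⁻⁷ M

2.54×10⁻⁷ M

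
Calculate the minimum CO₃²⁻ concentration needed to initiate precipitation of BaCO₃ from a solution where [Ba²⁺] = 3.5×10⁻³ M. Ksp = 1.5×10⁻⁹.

4.3×10⁻⁷ M

The threshold for precipitation is Q = Ksp.
BaCO₃(s) ⇌ Ba²⁺(aq) + CO₃²⁻(aq)
Ksp = [Ba²⁺][CO₃²⁻] = [CO₃²⁻](3.5×10⁻³)
[CO₃²⁻] = 1.5×10⁻⁹ / (3.5×10⁻³) = 4.3×10⁻⁷
[CO₃²⁻] = 4.3×10⁻⁷ M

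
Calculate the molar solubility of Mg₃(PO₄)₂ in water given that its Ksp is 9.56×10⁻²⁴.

Mg₃(PO₄)₂(s) ⇌ 3 Mg²⁺(aq) + 2 PO₄³⁻(aq)
Let s be the molar solubility. Then [Mg²⁺] = 3s and [PO₄³⁻] = 2s.
Ksp = [Mg²⁺]^3[PO₄³⁻]^2 = (3s)^3 · (2s)^2 = 108s^5
108s^5 = 9.56×10⁻²⁴  ⇒  s^5 = 8.85×10⁻²⁶
s = 9.76×10⁻⁶ mol/L

9.76×10⁻⁶ M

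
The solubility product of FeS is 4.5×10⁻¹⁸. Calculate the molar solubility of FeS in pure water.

2.1×10⁻⁹ M

FeS(s) ⇌ Fe²⁺(aq) + S²⁻(aq)
For each mole of FeS that dissolves per liter, [Fe²⁺] = s and [S²⁻] = s; let s denote this solubility.
Ksp = [Fe²⁺][S²⁻] = s · s = s^2
s^2 = 4.5×10⁻¹⁸
s = 2.1×10⁻⁹ M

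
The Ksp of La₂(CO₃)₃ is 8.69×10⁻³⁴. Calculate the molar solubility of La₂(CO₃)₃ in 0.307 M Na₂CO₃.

8.67×10⁻¹⁷ M

La₂(CO₃)₃(s) ⇌ 2 La³⁺(aq) + 3 CO₃²⁻(aq)
The solution already contains CO₃²⁻ at 0.307 M. Let s be the molar solubility of La₂(CO₃)₃.
[CO₃²⁻] ≈ 0.307 M (common ion dominates); [La³⁺] = 2s.
Ksp = [La³⁺]^2[CO₃²⁻]^3 = (2s)^2(0.307)^3
(2s)^2 = 8.69×10⁻³⁴ / (0.307)^3 = 3.00×10⁻³²
s = 8.67×10⁻¹⁷ M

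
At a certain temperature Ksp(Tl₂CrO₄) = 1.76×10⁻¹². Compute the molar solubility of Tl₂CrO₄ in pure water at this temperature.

Tl₂CrO₄(s) ⇌ 2 Tl⁺(aq) + CrO₄²⁻(aq)
Call the molar solubility s, so that [Tl⁺] = 2s and [CrO₄²⁻] = s.
Ksp = [Tl⁺]^2[CrO₄²⁻] = (2s)^2 · s = 4s^3
4s^3 = 1.76×10⁻¹²  ⇒  s^3 = 4.40×10⁻¹³
s = (4.40×10⁻¹³)^(1/3) = 7.61×10⁻⁵ mol L⁻¹

7.61×10⁻⁵ M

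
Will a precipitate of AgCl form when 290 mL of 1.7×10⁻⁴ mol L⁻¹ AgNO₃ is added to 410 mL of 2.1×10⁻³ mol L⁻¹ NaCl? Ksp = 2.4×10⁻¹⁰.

Total volume after mixing = 290 + 410 = 700 mL.
[Ag⁺] = (1.7×10⁻⁴)(290)/700 = 7.0×10⁻⁵ mol L⁻¹
[Cl⁻] = (2.1×10⁻³)(410)/700 = 1.2×10⁻³ mol L⁻¹
Q = [Ag⁺][Cl⁻] = 8.7×10⁻⁸
Because Q > Ksp (8.7×10⁻⁸ vs 2.4×10⁻¹⁰), a precipitate of AgCl forms.

Yes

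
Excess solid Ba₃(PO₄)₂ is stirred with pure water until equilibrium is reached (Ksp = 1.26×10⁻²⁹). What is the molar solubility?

6.51×10⁻⁷ M

Ba₃(PO₄)₂(s) ⇌ 3 Ba²⁺(aq) + 2 PO₄³⁻(aq)
With molar solubility s: [Ba²⁺] = 3s, [PO₄³⁻] = 2s.
Ksp = [Ba²⁺]^3[PO₄³⁻]^2 = (3s)^3 · (2s)^2 = 108s^5
108s^5 = 1.26×10⁻²⁹  ⇒  s^5 = 1.17×10⁻³¹
s = (1.17×10⁻³¹)^(1/5) = 6.51×10⁻⁷ mol/L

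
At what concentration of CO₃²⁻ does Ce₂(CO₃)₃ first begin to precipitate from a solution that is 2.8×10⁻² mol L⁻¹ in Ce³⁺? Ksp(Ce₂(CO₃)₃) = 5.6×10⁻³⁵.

4.1×10⁻¹¹ M

Precipitation begins when Q = Ksp.
Ce₂(CO₃)₃(s) ⇌ 2 Ce³⁺(aq) + 3 CO₃²⁻(aq)
Ksp = [Ce³⁺]^2[CO₃²⁻]^3 = [CO₃²⁻]^3(2.8×10⁻²)^2
[CO₃²⁻]^3 = 5.6×10⁻³⁵ / (2.8×10⁻²)^2 = 7.1×10⁻³²
[CO₃²⁻] = 4.1×10⁻¹¹ mol L⁻¹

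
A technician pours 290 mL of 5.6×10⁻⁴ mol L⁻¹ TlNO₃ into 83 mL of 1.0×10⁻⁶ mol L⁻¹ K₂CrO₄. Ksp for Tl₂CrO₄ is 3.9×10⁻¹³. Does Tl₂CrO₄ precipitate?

The combined volume is 373 mL.
[Tl⁺] = (5.6×10⁻⁴)(290)/373 = 4.4×10⁻⁴ mol L⁻¹
[CrO₄²⁻] = (1.0×10⁻⁶)(83)/373 = 2.2×10⁻⁷ mol L⁻¹
Q = [Tl⁺]^2[CrO₄²⁻] = 4.2×10⁻¹⁴
Q = 4.2×10⁻¹⁴ < Ksp = 3.9×10⁻¹³, so the solution is unsaturated and no precipitate forms.

No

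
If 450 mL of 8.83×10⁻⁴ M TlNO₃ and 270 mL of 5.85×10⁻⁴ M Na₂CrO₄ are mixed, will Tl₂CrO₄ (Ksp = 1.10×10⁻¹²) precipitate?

The combined volume is 720 mL.
[Tl⁺] = (8.83×10⁻⁴)(450)/720 = 5.52×10⁻⁴ M
[CrO₄²⁻] = (5.85×10⁻⁴)(270)/720 = 2.19×10⁻⁴ M
Q = [Tl⁺]^2[CrO₄²⁻] = 6.68×10⁻¹¹
Q = 6.68×10⁻¹¹ > Ksp = 1.10×10⁻¹², so the solution is supersaturated and Tl₂CrO₄ precipitates.

Yes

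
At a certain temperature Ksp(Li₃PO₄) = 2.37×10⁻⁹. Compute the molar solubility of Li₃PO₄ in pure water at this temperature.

3.06×10⁻³ M

Li₃PO₄(s) ⇌ 3 Li⁺(aq) + PO₄³⁻(aq)
Call the molar solubility s, so that [Li⁺] = 3s and [PO₄³⁻] = s.
Ksp = [Li⁺]^3[PO₄³⁻] = (3s)^3 · s = 27s^4
27s^4 = 2.37×10⁻⁹  ⇒  s^4 = 8.78×10⁻¹¹
Taking the 4th root, s = 3.06×10⁻³ M.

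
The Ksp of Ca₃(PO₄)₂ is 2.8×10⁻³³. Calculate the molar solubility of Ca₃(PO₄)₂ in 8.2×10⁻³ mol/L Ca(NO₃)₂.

Ca₃(PO₄)₂(s) ⇌ 3 Ca²⁺(aq) + 2 PO₄³⁻(aq)
With Ca²⁺ already at 8.2×10⁻³ mol/L and s small, take [Ca²⁺] ≈ 8.2×10⁻³ mol/L and [PO₄³⁻] = 2s.
Ksp = [Ca²⁺]^3[PO₄³⁻]^2 = (8.2×10⁻³)^3(2s)^2
(2s)^2 = 2.8×10⁻³³ / (8.2×10⁻³)^3 = 5.1×10⁻²⁷
s = 3.6×10⁻¹⁴ mol/L

3.6×10⁻¹⁴ M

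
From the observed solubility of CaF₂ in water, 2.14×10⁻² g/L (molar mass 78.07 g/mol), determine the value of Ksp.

s = (2.14×10⁻² g L⁻¹)/(78.07 g mol⁻¹) = 2.7411×10⁻⁴ M
CaF₂(s) ⇌ Ca²⁺(aq) + 2 F⁻(aq)
With molar solubility s: [Ca²⁺] = s, [F⁻] = 2s.
Ksp = [Ca²⁺][F⁻]^2 = s · (2s)^2 = 4s^3
Ksp = 4 × (2.7411×10⁻⁴)^3 = 8.24×10⁻¹¹

Ksp = 8.24×10⁻¹¹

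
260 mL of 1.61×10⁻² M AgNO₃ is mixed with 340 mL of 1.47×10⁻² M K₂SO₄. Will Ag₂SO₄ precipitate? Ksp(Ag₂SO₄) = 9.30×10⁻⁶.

No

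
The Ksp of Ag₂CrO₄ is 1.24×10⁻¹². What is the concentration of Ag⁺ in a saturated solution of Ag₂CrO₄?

1.35×10⁻⁴ M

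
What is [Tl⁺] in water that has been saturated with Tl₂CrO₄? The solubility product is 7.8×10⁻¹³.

Tl₂CrO₄(s) ⇌ 2 Tl⁺(aq) + CrO₄²⁻(aq)
Call the molar solubility s, so that [Tl⁺] = 2s and [CrO₄²⁻] = s.
Ksp = [Tl⁺]^2[CrO₄²⁻] = (2s)^2 · s = 4s^3 = 7.8×10⁻¹³
s = 5.8×10⁻⁵ mol/L
[Tl⁺] = 2s = 1.2×10⁻⁴ mol/L

1.2×10⁻⁴ M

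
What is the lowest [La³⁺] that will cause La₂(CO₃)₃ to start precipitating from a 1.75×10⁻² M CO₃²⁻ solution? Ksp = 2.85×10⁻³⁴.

7.29×10⁻¹⁵ M

Precipitation of each salt begins when its ion product equals Ksp.
La₂(CO₃)₃(s) ⇌ 2 La³⁺(aq) + 3 CO₃²⁻(aq)
Ksp = [La³⁺]^2[CO₃²⁻]^3 = [La³⁺]^2(1.75×10⁻²)^3
[La³⁺]^2 = 2.85×10⁻³⁴ / (1.75×10⁻²)^3 = 5.32×10⁻²⁹
[La³⁺] = 7.29×10⁻¹⁵ M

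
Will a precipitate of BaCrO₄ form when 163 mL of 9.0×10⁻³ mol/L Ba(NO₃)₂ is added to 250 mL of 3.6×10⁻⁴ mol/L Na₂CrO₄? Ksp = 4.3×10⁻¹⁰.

Yes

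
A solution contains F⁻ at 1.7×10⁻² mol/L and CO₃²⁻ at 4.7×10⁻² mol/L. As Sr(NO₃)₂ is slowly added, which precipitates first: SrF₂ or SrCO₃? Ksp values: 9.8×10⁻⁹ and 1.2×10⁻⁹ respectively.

SrCO₃

The threshold for precipitation is Q = Ksp.
For SrF₂: [Sr²⁺] = (Ksp/[F⁻]^2) = 3.4×10⁻⁵ mol/L
For SrCO₃: [Sr²⁺] = (Ksp/[CO₃²⁻]) = 2.6×10⁻⁸ mol/L
SrCO₃ requires the lower [Sr²⁺], so it precipitates first.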